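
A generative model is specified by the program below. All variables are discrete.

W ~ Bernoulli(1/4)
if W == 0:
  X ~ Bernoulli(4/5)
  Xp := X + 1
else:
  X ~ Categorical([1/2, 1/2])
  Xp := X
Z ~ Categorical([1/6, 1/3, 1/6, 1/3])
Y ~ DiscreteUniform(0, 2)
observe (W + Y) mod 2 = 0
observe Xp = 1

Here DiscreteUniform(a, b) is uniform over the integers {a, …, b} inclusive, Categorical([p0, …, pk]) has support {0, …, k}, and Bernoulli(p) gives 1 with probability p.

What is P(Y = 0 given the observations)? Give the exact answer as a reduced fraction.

P(Y = 0 | obs) = 6/17

Enumerate traces; 12 have nonzero weight after conditioning:
  (W=0, X=0, Z=0, Y=0) weight 1/120
  (W=0, X=0, Z=0, Y=2) weight 1/120
  (W=0, X=0, Z=1, Y=0) weight 1/60
  (W=0, X=0, Z=1, Y=2) weight 1/60
  (W=0, X=0, Z=2, Y=0) weight 1/120
  (W=0, X=0, Z=2, Y=2) weight 1/120
  (W=0, X=0, Z=3, Y=0) weight 1/60
  (W=0, X=0, Z=3, Y=2) weight 1/60
  (W=1, X=1, Z=0, Y=1) weight 1/144
  … 3 more
Group by Y:
  weight(Y=0) = 1/20
  weight(Y=1) = 1/24
  weight(Y=2) = 1/20
Total weight = 1/20 + 1/24 + 1/20 = 17/120
P(Y=0 | obs) = 1/20 / 17/120 = 6/17
P(Y=1 | obs) = 1/24 / 17/120 = 5/17
P(Y=2 | obs) = 1/20 / 17/120 = 6/17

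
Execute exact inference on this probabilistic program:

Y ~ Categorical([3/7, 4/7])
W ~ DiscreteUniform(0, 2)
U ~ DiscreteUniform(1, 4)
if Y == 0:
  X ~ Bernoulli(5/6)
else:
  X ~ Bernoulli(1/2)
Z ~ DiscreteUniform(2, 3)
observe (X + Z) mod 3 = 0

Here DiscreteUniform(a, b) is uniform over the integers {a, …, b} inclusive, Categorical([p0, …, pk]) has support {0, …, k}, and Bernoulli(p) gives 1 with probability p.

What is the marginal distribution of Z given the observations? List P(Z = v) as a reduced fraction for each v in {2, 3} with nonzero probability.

P(Z=2) = 9/14, P(Z=3) = 5/14

Enumerate traces; 48 have nonzero weight after conditioning:
  (Y=0, W=0, U=1, X=0, Z=3) weight 1/336
  (Y=0, W=0, U=1, X=1, Z=2) weight 5/336
  (Y=0, W=0, U=2, X=0, Z=3) weight 1/336
  (Y=0, W=0, U=2, X=1, Z=2) weight 5/336
  (Y=0, W=0, U=3, X=0, Z=3) weight 1/336
  (Y=0, W=0, U=3, X=1, Z=2) weight 5/336
  (Y=0, W=0, U=4, X=0, Z=3) weight 1/336
  (Y=0, W=0, U=4, X=1, Z=2) weight 5/336
  … 40 more
Group by Z:
  weight(Z=2) = 9/28
  weight(Z=3) = 5/28
Total weight = 9/28 + 5/28 = 1/2
P(Z=2 | obs) = 9/28 / 1/2 = 9/14
P(Z=3 | obs) = 5/28 / 1/2 = 5/14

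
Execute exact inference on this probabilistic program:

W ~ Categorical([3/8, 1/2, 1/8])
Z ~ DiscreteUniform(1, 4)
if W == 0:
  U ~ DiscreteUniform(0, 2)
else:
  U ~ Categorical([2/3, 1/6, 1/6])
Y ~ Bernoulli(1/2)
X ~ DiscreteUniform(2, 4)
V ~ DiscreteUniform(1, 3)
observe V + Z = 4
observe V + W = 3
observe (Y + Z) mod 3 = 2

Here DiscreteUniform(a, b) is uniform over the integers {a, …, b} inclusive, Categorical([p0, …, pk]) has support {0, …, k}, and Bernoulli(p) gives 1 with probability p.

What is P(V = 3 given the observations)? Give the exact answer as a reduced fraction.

Enumerate traces; 18 have nonzero weight after conditioning:
  (W=0, Z=1, U=0, Y=1, X=2, V=3) weight 1/576
  (W=0, Z=1, U=0, Y=1, X=3, V=3) weight 1/576
  (W=0, Z=1, U=0, Y=1, X=4, V=3) weight 1/576
  (W=0, Z=1, U=1, Y=1, X=2, V=3) weight 1/576
  (W=0, Z=1, U=1, Y=1, X=3, V=3) weight 1/576
  (W=0, Z=1, U=1, Y=1, X=4, V=3) weight 1/576
  (W=0, Z=1, U=2, Y=1, X=2, V=3) weight 1/576
  (W=0, Z=1, U=2, Y=1, X=3, V=3) weight 1/576
  (W=1, Z=2, U=0, Y=0, X=2, V=2) weight 1/216
  … 9 more
Group by V:
  weight(V=2) = 1/48
  weight(V=3) = 1/64
Total weight = 1/48 + 1/64 = 7/192
P(V=2 | obs) = 1/48 / 7/192 = 4/7
P(V=3 | obs) = 1/64 / 7/192 = 3/7

P(V = 3 | obs) = 3/7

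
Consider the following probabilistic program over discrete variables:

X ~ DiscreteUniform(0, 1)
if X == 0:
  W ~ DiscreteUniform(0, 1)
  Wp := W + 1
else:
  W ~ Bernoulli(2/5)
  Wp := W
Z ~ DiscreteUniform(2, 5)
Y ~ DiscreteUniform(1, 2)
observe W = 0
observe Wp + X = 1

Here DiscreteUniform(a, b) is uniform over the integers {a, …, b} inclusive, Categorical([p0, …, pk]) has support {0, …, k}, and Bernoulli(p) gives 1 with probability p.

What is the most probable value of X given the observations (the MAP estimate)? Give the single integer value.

argmax_v P(X = v | obs) = 1

Enumerate traces; 16 have nonzero weight after conditioning:
  (X=0, W=0, Z=2, Y=1) weight 1/32
  (X=0, W=0, Z=2, Y=2) weight 1/32
  (X=0, W=0, Z=3, Y=1) weight 1/32
  (X=0, W=0, Z=3, Y=2) weight 1/32
  (X=0, W=0, Z=4, Y=1) weight 1/32
  (X=0, W=0, Z=4, Y=2) weight 1/32
  (X=0, W=0, Z=5, Y=1) weight 1/32
  (X=0, W=0, Z=5, Y=2) weight 1/32
  (X=1, W=0, Z=2, Y=1) weight 3/80
  … 7 more
Group by X:
  weight(X=0) = 1/4
  weight(X=1) = 3/10
Total weight = 1/4 + 3/10 = 11/20
P(X=0 | obs) = 1/4 / 11/20 = 5/11
P(X=1 | obs) = 3/10 / 11/20 = 6/11
argmax = 1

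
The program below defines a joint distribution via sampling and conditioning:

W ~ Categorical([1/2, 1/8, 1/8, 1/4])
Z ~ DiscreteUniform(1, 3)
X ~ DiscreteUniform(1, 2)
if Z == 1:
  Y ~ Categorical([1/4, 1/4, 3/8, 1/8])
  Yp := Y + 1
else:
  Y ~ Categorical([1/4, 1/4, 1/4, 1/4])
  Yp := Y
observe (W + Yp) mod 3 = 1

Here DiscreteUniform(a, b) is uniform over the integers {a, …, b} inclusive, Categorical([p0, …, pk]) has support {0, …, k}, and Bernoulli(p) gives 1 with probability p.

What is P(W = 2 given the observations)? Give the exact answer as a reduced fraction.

Enumerate traces; 32 have nonzero weight after conditioning:
  (W=0, Z=1, X=1, Y=0) weight 1/48
  (W=0, Z=1, X=1, Y=3) weight 1/96
  (W=0, Z=1, X=2, Y=0) weight 1/48
  (W=0, Z=1, X=2, Y=3) weight 1/96
  (W=0, Z=2, X=1, Y=1) weight 1/48
  (W=0, Z=2, X=2, Y=1) weight 1/48
  (W=0, Z=3, X=1, Y=1) weight 1/48
  (W=0, Z=3, X=2, Y=1) weight 1/48
  (W=1, Z=1, X=1, Y=2) weight 1/128
  (W=2, Z=1, X=1, Y=1) weight 1/192
  … 22 more
Group by W:
  weight(W=0) = 7/48
  weight(W=1) = 11/192
  weight(W=2) = 1/32
  weight(W=3) = 7/96
Total weight = 7/48 + 11/192 + 1/32 + 7/96 = 59/192
P(W=0 | obs) = 7/48 / 59/192 = 28/59
P(W=1 | obs) = 11/192 / 59/192 = 11/59
P(W=2 | obs) = 1/32 / 59/192 = 6/59
P(W=3 | obs) = 7/96 / 59/192 = 14/59

P(W = 2 | obs) = 6/59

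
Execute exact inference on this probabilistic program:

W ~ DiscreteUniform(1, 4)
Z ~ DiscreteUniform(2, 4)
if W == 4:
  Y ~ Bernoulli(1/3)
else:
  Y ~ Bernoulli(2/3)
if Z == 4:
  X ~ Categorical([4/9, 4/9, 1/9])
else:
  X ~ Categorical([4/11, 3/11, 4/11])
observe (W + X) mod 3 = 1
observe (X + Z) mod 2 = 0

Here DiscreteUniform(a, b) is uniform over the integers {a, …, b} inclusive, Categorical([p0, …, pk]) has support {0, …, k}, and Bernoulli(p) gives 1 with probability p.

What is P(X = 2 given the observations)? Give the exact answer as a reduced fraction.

P(X = 2 | obs) = 47/234

Enumerate traces; 14 have nonzero weight after conditioning:
  (W=1, Z=2, Y=0, X=0) weight 1/99
  (W=1, Z=2, Y=1, X=0) weight 2/99
  (W=1, Z=4, Y=0, X=0) weight 1/81
  (W=1, Z=4, Y=1, X=0) weight 2/81
  (W=2, Z=2, Y=0, X=2) weight 1/99
  (W=2, Z=2, Y=1, X=2) weight 2/99
  (W=2, Z=4, Y=0, X=2) weight 1/324
  (W=2, Z=4, Y=1, X=2) weight 1/162
  (W=3, Z=3, Y=0, X=1) weight 1/132
  … 5 more
Group by X:
  weight(X=0) = 40/297
  weight(X=1) = 1/44
  weight(X=2) = 47/1188
Total weight = 40/297 + 1/44 + 47/1188 = 13/66
P(X=0 | obs) = 40/297 / 13/66 = 80/117
P(X=1 | obs) = 1/44 / 13/66 = 3/26
P(X=2 | obs) = 47/1188 / 13/66 = 47/234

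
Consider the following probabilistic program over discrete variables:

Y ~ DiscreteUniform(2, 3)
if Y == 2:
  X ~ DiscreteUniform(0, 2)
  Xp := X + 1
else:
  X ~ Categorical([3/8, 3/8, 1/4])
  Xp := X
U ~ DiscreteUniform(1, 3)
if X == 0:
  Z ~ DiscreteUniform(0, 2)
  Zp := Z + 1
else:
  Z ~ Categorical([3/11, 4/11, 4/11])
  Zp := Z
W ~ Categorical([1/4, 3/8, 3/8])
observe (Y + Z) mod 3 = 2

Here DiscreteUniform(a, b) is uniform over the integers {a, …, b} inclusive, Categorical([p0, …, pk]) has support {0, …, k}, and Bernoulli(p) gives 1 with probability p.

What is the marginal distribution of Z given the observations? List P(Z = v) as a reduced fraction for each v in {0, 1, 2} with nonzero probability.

Enumerate traces; 54 have nonzero weight after conditioning:
  (Y=2, X=0, U=1, Z=0, W=0) weight 1/216
  (Y=2, X=0, U=1, Z=0, W=1) weight 1/144
  (Y=2, X=0, U=1, Z=0, W=2) weight 1/144
  (Y=2, X=0, U=2, Z=0, W=0) weight 1/216
  (Y=2, X=0, U=2, Z=0, W=1) weight 1/144
  (Y=2, X=0, U=2, Z=0, W=2) weight 1/144
  (Y=2, X=0, U=3, Z=0, W=0) weight 1/216
  (Y=2, X=0, U=3, Z=0, W=1) weight 1/144
  (Y=3, X=0, U=1, Z=2, W=0) weight 1/192
  … 45 more
Group by Z:
  weight(Z=0) = 29/198
  weight(Z=2) = 31/176
Total weight = 29/198 + 31/176 = 511/1584
P(Z=0 | obs) = 29/198 / 511/1584 = 232/511
P(Z=2 | obs) = 31/176 / 511/1584 = 279/511

P(Z=0) = 232/511, P(Z=2) = 279/511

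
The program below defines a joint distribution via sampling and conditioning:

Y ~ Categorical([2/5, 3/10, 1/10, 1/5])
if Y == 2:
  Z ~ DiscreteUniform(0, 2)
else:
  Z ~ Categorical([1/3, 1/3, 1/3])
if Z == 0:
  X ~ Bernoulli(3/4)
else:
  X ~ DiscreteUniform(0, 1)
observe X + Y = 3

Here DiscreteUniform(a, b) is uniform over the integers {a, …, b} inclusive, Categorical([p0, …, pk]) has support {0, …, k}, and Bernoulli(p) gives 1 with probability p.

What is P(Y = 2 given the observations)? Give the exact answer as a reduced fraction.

Enumerate traces; 6 have nonzero weight after conditioning:
  (Y=2, Z=0, X=1) weight 1/40
  (Y=2, Z=1, X=1) weight 1/60
  (Y=2, Z=2, X=1) weight 1/60
  (Y=3, Z=0, X=0) weight 1/60
  (Y=3, Z=1, X=0) weight 1/30
  (Y=3, Z=2, X=0) weight 1/30
Group by Y:
  weight(Y=2) = 7/120
  weight(Y=3) = 1/12
Total weight = 7/120 + 1/12 = 17/120
P(Y=2 | obs) = 7/120 / 17/120 = 7/17
P(Y=3 | obs) = 1/12 / 17/120 = 10/17

P(Y = 2 | obs) = 7/17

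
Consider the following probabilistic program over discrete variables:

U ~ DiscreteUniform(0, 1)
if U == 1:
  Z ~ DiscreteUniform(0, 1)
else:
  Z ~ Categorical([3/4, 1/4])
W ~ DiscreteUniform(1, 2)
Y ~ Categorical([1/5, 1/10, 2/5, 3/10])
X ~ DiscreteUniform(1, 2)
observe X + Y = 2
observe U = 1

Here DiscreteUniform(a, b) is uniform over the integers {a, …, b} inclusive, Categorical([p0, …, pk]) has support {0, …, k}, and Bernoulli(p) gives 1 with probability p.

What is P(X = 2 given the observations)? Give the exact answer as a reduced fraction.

Enumerate traces; 8 have nonzero weight after conditioning:
  (U=1, Z=0, W=1, Y=0, X=2) weight 1/80
  (U=1, Z=0, W=1, Y=1, X=1) weight 1/160
  (U=1, Z=0, W=2, Y=0, X=2) weight 1/80
  (U=1, Z=0, W=2, Y=1, X=1) weight 1/160
  (U=1, Z=1, W=1, Y=0, X=2) weight 1/80
  (U=1, Z=1, W=1, Y=1, X=1) weight 1/160
  (U=1, Z=1, W=2, Y=0, X=2) weight 1/80
  (U=1, Z=1, W=2, Y=1, X=1) weight 1/160
Group by X:
  weight(X=1) = 1/40
  weight(X=2) = 1/20
Total weight = 1/40 + 1/20 = 3/40
P(X=1 | obs) = 1/40 / 3/40 = 1/3
P(X=2 | obs) = 1/20 / 3/40 = 2/3

P(X = 2 | obs) = 2/3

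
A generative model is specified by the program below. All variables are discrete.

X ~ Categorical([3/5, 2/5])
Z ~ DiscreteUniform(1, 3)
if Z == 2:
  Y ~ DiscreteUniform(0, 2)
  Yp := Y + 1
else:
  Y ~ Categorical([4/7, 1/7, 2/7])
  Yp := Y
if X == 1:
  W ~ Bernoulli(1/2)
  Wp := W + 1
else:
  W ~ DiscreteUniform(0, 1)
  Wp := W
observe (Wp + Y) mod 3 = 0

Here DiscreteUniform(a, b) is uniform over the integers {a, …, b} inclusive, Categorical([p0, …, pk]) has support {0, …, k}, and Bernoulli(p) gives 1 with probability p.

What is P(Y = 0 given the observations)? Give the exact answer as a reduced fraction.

P(Y = 0 | obs) = 93/214

Enumerate traces; 12 have nonzero weight after conditioning:
  (X=0, Z=1, Y=0, W=0) weight 2/35
  (X=0, Z=1, Y=2, W=1) weight 1/35
  (X=0, Z=2, Y=0, W=0) weight 1/30
  (X=0, Z=2, Y=2, W=1) weight 1/30
  (X=0, Z=3, Y=0, W=0) weight 2/35
  (X=0, Z=3, Y=2, W=1) weight 1/35
  (X=1, Z=1, Y=1, W=1) weight 1/105
  (X=1, Z=1, Y=2, W=0) weight 2/105
  … 4 more
Group by Y:
  weight(Y=0) = 31/210
  weight(Y=1) = 13/315
  weight(Y=2) = 19/126
Total weight = 31/210 + 13/315 + 19/126 = 107/315
P(Y=0 | obs) = 31/210 / 107/315 = 93/214
P(Y=1 | obs) = 13/315 / 107/315 = 13/107
P(Y=2 | obs) = 19/126 / 107/315 = 95/214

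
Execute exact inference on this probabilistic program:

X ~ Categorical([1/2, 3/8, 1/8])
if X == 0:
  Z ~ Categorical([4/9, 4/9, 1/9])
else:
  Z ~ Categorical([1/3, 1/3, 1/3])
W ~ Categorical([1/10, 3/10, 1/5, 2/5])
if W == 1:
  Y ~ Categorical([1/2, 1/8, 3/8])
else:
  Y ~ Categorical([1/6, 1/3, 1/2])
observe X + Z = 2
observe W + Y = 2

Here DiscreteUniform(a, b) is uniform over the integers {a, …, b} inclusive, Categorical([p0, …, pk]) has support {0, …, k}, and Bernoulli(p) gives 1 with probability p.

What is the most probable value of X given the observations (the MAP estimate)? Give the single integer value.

argmax_v P(X = v | obs) = 1

Enumerate traces; 9 have nonzero weight after conditioning:
  (X=0, Z=2, W=0, Y=2) weight 1/360
  (X=0, Z=2, W=1, Y=1) weight 1/480
  (X=0, Z=2, W=2, Y=0) weight 1/540
  (X=1, Z=1, W=0, Y=2) weight 1/160
  (X=1, Z=1, W=1, Y=1) weight 3/640
  (X=1, Z=1, W=2, Y=0) weight 1/240
  (X=2, Z=0, W=0, Y=2) weight 1/480
  (X=2, Z=0, W=1, Y=1) weight 1/640
  … 1 more
Group by X:
  weight(X=0) = 29/4320
  weight(X=1) = 29/1920
  weight(X=2) = 29/5760
Total weight = 29/4320 + 29/1920 + 29/5760 = 29/1080
P(X=0 | obs) = 29/4320 / 29/1080 = 1/4
P(X=1 | obs) = 29/1920 / 29/1080 = 9/16
P(X=2 | obs) = 29/5760 / 29/1080 = 3/16
argmax = 1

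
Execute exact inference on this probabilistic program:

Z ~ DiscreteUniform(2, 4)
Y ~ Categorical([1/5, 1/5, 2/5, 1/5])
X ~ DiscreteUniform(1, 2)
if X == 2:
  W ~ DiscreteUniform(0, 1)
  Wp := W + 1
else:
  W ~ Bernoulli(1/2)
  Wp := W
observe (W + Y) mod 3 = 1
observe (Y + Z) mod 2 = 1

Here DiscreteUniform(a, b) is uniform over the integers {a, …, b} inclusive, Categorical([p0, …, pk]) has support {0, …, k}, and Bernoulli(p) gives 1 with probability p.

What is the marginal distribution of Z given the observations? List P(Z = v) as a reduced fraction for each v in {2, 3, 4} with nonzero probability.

Enumerate traces; 10 have nonzero weight after conditioning:
  (Z=2, Y=1, X=1, W=0) weight 1/60
  (Z=2, Y=1, X=2, W=0) weight 1/60
  (Z=2, Y=3, X=1, W=1) weight 1/60
  (Z=2, Y=3, X=2, W=1) weight 1/60
  (Z=3, Y=0, X=1, W=1) weight 1/60
  (Z=3, Y=0, X=2, W=1) weight 1/60
  (Z=4, Y=1, X=1, W=0) weight 1/60
  (Z=4, Y=1, X=2, W=0) weight 1/60
  … 2 more
Group by Z:
  weight(Z=2) = 1/15
  weight(Z=3) = 1/30
  weight(Z=4) = 1/15
Total weight = 1/15 + 1/30 + 1/15 = 1/6
P(Z=2 | obs) = 1/15 / 1/6 = 2/5
P(Z=3 | obs) = 1/30 / 1/6 = 1/5
P(Z=4 | obs) = 1/15 / 1/6 = 2/5

P(Z=2) = 2/5, P(Z=3) = 1/5, P(Z=4) = 2/5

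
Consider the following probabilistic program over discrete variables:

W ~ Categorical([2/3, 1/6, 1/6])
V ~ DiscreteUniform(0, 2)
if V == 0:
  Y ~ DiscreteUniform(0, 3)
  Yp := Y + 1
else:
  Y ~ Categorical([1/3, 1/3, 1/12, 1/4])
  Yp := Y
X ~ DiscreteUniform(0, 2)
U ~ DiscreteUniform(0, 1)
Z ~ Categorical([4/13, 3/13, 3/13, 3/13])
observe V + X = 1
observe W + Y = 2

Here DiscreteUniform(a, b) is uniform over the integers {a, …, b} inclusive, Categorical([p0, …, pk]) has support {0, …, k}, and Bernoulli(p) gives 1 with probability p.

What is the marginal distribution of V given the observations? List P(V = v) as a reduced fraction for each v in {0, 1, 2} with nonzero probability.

Enumerate traces; 48 have nonzero weight after conditioning:
  (W=0, V=0, Y=2, X=1, U=0, Z=0) weight 1/351
  (W=0, V=0, Y=2, X=1, U=0, Z=1) weight 1/468
  (W=0, V=0, Y=2, X=1, U=0, Z=2) weight 1/468
  (W=0, V=0, Y=2, X=1, U=0, Z=3) weight 1/468
  (W=0, V=0, Y=2, X=1, U=1, Z=0) weight 1/351
  (W=0, V=0, Y=2, X=1, U=1, Z=1) weight 1/468
  (W=0, V=0, Y=2, X=1, U=1, Z=2) weight 1/468
  (W=0, V=0, Y=2, X=1, U=1, Z=3) weight 1/468
  (W=0, V=1, Y=2, X=0, U=0, Z=0) weight 1/1053
  … 39 more
Group by V:
  weight(V=0) = 1/36
  weight(V=1) = 1/54
Total weight = 1/36 + 1/54 = 5/108
P(V=0 | obs) = 1/36 / 5/108 = 3/5
P(V=1 | obs) = 1/54 / 5/108 = 2/5

P(V=0) = 3/5, P(V=1) = 2/5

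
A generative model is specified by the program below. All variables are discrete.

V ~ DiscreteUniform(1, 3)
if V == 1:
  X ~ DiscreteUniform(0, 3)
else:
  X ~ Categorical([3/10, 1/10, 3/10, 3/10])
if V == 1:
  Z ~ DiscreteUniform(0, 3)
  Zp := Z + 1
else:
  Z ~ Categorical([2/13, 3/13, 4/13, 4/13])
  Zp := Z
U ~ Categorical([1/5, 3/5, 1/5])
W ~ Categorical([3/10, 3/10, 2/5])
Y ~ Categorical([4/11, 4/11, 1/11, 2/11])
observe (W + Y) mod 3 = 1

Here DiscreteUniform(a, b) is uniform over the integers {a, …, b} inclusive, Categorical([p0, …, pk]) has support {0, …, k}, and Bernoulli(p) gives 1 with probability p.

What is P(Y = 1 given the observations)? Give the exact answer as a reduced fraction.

Enumerate traces; 576 have nonzero weight after conditioning:
  (V=1, X=0, Z=0, U=0, W=0, Y=1) weight 1/2200
  (V=1, X=0, Z=0, U=0, W=1, Y=0) weight 1/2200
  (V=1, X=0, Z=0, U=0, W=1, Y=3) weight 1/4400
  (V=1, X=0, Z=0, U=0, W=2, Y=2) weight 1/6600
  (V=1, X=0, Z=0, U=1, W=0, Y=1) weight 3/2200
  (V=1, X=0, Z=0, U=1, W=1, Y=0) weight 3/2200
  (V=1, X=0, Z=0, U=1, W=1, Y=3) weight 3/4400
  (V=1, X=0, Z=0, U=1, W=2, Y=2) weight 1/2200
  … 568 more
Group by Y:
  weight(Y=0) = 6/55
  weight(Y=1) = 6/55
  weight(Y=2) = 2/55
  weight(Y=3) = 3/55
Total weight = 6/55 + 6/55 + 2/55 + 3/55 = 17/55
P(Y=0 | obs) = 6/55 / 17/55 = 6/17
P(Y=1 | obs) = 6/55 / 17/55 = 6/17
P(Y=2 | obs) = 2/55 / 17/55 = 2/17
P(Y=3 | obs) = 3/55 / 17/55 = 3/17

P(Y = 1 | obs) = 6/17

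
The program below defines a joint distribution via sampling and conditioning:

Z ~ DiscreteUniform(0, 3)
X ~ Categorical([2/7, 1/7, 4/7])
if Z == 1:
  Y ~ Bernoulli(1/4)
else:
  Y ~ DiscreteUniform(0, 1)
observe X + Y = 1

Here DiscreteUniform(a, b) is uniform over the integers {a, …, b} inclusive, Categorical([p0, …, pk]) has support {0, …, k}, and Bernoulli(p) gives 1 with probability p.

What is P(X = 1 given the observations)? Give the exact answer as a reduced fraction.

P(X = 1 | obs) = 9/23

Enumerate traces; 8 have nonzero weight after conditioning:
  (Z=0, X=0, Y=1) weight 1/28
  (Z=0, X=1, Y=0) weight 1/56
  (Z=1, X=0, Y=1) weight 1/56
  (Z=1, X=1, Y=0) weight 3/112
  (Z=2, X=0, Y=1) weight 1/28
  (Z=2, X=1, Y=0) weight 1/56
  (Z=3, X=0, Y=1) weight 1/28
  (Z=3, X=1, Y=0) weight 1/56
Group by X:
  weight(X=0) = 1/8
  weight(X=1) = 9/112
Total weight = 1/8 + 9/112 = 23/112
P(X=0 | obs) = 1/8 / 23/112 = 14/23
P(X=1 | obs) = 9/112 / 23/112 = 9/23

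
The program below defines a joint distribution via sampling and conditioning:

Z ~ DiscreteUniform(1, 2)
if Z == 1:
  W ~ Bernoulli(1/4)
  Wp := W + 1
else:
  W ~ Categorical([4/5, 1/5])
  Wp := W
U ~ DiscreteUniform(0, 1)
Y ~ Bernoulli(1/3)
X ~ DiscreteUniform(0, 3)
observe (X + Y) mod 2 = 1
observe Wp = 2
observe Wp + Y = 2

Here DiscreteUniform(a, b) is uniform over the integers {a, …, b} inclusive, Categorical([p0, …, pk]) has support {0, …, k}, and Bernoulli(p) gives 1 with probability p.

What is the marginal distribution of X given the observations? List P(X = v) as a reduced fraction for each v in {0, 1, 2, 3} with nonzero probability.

P(X=1) = 1/2, P(X=3) = 1/2

Enumerate traces; 4 have nonzero weight after conditioning:
  (Z=1, W=1, U=0, Y=0, X=1) weight 1/96
  (Z=1, W=1, U=0, Y=0, X=3) weight 1/96
  (Z=1, W=1, U=1, Y=0, X=1) weight 1/96
  (Z=1, W=1, U=1, Y=0, X=3) weight 1/96
Group by X:
  weight(X=1) = 1/48
  weight(X=3) = 1/48
Total weight = 1/48 + 1/48 = 1/24
P(X=1 | obs) = 1/48 / 1/24 = 1/2
P(X=3 | obs) = 1/48 / 1/24 = 1/2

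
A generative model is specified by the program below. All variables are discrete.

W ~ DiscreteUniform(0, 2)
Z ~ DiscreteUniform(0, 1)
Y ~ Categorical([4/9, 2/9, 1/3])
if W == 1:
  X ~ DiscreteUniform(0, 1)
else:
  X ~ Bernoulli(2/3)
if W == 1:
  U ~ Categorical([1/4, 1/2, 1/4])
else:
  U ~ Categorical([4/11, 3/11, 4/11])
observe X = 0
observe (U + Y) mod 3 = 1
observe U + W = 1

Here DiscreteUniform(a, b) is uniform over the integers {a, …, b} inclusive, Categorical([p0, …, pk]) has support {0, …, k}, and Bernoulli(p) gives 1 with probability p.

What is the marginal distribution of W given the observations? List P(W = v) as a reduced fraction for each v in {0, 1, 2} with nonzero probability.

P(W=0) = 16/27, P(W=1) = 11/27

Enumerate traces; 4 have nonzero weight after conditioning:
  (W=0, Z=0, Y=0, X=0, U=1) weight 2/297
  (W=0, Z=1, Y=0, X=0, U=1) weight 2/297
  (W=1, Z=0, Y=1, X=0, U=0) weight 1/216
  (W=1, Z=1, Y=1, X=0, U=0) weight 1/216
Group by W:
  weight(W=0) = 4/297
  weight(W=1) = 1/108
Total weight = 4/297 + 1/108 = 1/44
P(W=0 | obs) = 4/297 / 1/44 = 16/27
P(W=1 | obs) = 1/108 / 1/44 = 11/27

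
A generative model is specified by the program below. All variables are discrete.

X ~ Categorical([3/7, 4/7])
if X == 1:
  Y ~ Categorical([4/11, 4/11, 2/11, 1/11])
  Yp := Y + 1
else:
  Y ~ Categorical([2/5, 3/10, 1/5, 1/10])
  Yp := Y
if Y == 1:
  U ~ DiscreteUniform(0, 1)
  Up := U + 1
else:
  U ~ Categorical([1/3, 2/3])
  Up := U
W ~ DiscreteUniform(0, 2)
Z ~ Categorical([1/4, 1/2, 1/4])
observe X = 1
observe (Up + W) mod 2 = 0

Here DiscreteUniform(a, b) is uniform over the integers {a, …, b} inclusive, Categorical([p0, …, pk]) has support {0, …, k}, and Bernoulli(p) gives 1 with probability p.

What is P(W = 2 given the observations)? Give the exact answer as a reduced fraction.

Enumerate traces; 36 have nonzero weight after conditioning:
  (X=1, Y=0, U=0, W=0, Z=0) weight 4/693
  (X=1, Y=0, U=0, W=0, Z=1) weight 8/693
  (X=1, Y=0, U=0, W=0, Z=2) weight 4/693
  (X=1, Y=0, U=0, W=2, Z=0) weight 4/693
  (X=1, Y=0, U=0, W=2, Z=1) weight 8/693
  (X=1, Y=0, U=0, W=2, Z=2) weight 4/693
  (X=1, Y=0, U=1, W=1, Z=0) weight 8/693
  (X=1, Y=0, U=1, W=1, Z=1) weight 16/693
  … 28 more
Group by W:
  weight(W=0) = 52/693
  weight(W=1) = 80/693
  weight(W=2) = 52/693
Total weight = 52/693 + 80/693 + 52/693 = 184/693
P(W=0 | obs) = 52/693 / 184/693 = 13/46
P(W=1 | obs) = 80/693 / 184/693 = 10/23
P(W=2 | obs) = 52/693 / 184/693 = 13/46

P(W = 2 | obs) = 13/46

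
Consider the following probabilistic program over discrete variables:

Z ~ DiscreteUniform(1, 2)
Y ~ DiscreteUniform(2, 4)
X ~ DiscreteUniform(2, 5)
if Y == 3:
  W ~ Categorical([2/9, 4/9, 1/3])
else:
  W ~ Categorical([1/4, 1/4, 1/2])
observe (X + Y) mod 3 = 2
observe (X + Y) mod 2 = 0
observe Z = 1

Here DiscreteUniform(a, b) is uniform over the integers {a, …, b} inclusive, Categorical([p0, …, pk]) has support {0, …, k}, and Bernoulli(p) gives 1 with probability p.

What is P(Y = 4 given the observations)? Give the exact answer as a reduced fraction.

Enumerate traces; 6 have nonzero weight after conditioning:
  (Z=1, Y=3, X=5, W=0) weight 1/108
  (Z=1, Y=3, X=5, W=1) weight 1/54
  (Z=1, Y=3, X=5, W=2) weight 1/72
  (Z=1, Y=4, X=4, W=0) weight 1/96
  (Z=1, Y=4, X=4, W=1) weight 1/96
  (Z=1, Y=4, X=4, W=2) weight 1/48
Group by Y:
  weight(Y=3) = 1/24
  weight(Y=4) = 1/24
Total weight = 1/24 + 1/24 = 1/12
P(Y=3 | obs) = 1/24 / 1/12 = 1/2
P(Y=4 | obs) = 1/24 / 1/12 = 1/2

P(Y = 4 | obs) = 1/2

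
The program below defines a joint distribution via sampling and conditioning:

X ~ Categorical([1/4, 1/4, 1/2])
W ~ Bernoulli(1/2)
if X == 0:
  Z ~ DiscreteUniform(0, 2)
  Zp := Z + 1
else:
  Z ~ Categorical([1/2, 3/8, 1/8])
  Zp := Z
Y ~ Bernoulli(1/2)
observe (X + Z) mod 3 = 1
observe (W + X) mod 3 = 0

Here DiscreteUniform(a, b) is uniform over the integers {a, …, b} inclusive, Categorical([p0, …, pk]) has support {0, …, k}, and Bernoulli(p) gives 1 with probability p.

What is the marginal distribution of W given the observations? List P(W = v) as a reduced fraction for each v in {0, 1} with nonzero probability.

P(W=0) = 4/7, P(W=1) = 3/7

Enumerate traces; 4 have nonzero weight after conditioning:
  (X=0, W=0, Z=1, Y=0) weight 1/48
  (X=0, W=0, Z=1, Y=1) weight 1/48
  (X=2, W=1, Z=2, Y=0) weight 1/64
  (X=2, W=1, Z=2, Y=1) weight 1/64
Group by W:
  weight(W=0) = 1/24
  weight(W=1) = 1/32
Total weight = 1/24 + 1/32 = 7/96
P(W=0 | obs) = 1/24 / 7/96 = 4/7
P(W=1 | obs) = 1/32 / 7/96 = 3/7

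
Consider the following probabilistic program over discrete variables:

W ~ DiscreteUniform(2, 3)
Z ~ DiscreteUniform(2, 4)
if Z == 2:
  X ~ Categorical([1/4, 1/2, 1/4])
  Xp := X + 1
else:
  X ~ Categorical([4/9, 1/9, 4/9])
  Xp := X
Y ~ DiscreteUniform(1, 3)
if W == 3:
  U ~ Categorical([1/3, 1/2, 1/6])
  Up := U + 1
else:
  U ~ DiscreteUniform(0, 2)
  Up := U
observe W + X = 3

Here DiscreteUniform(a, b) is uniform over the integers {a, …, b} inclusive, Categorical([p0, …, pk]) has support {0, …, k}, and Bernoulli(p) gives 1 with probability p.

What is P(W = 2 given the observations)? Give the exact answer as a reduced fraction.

P(W = 2 | obs) = 26/67

Enumerate traces; 54 have nonzero weight after conditioning:
  (W=2, Z=2, X=1, Y=1, U=0) weight 1/108
  (W=2, Z=2, X=1, Y=1, U=1) weight 1/108
  (W=2, Z=2, X=1, Y=1, U=2) weight 1/108
  (W=2, Z=2, X=1, Y=2, U=0) weight 1/108
  (W=2, Z=2, X=1, Y=2, U=1) weight 1/108
  (W=2, Z=2, X=1, Y=2, U=2) weight 1/108
  (W=2, Z=2, X=1, Y=3, U=0) weight 1/108
  (W=2, Z=2, X=1, Y=3, U=1) weight 1/108
  (W=3, Z=2, X=0, Y=1, U=0) weight 1/216
  … 45 more
Group by W:
  weight(W=2) = 13/108
  weight(W=3) = 41/216
Total weight = 13/108 + 41/216 = 67/216
P(W=2 | obs) = 13/108 / 67/216 = 26/67
P(W=3 | obs) = 41/216 / 67/216 = 41/67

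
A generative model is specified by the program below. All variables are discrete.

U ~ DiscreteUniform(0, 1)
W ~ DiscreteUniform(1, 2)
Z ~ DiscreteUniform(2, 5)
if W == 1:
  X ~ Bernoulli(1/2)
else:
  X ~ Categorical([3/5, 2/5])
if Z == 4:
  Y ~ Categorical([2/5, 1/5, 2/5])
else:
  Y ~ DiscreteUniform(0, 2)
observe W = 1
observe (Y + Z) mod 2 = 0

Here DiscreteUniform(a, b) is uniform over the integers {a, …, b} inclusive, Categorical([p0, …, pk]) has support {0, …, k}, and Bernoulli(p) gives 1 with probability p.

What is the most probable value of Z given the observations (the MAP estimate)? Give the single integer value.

Enumerate traces; 24 have nonzero weight after conditioning:
  (U=0, W=1, Z=2, X=0, Y=0) weight 1/96
  (U=0, W=1, Z=2, X=0, Y=2) weight 1/96
  (U=0, W=1, Z=2, X=1, Y=0) weight 1/96
  (U=0, W=1, Z=2, X=1, Y=2) weight 1/96
  (U=0, W=1, Z=3, X=0, Y=1) weight 1/96
  (U=0, W=1, Z=3, X=1, Y=1) weight 1/96
  (U=0, W=1, Z=4, X=0, Y=0) weight 1/80
  (U=0, W=1, Z=4, X=0, Y=2) weight 1/80
  (U=0, W=1, Z=5, X=0, Y=1) weight 1/96
  … 15 more
Group by Z:
  weight(Z=2) = 1/12
  weight(Z=3) = 1/24
  weight(Z=4) = 1/10
  weight(Z=5) = 1/24
Total weight = 1/12 + 1/24 + 1/10 + 1/24 = 4/15
P(Z=2 | obs) = 1/12 / 4/15 = 5/16
P(Z=3 | obs) = 1/24 / 4/15 = 5/32
P(Z=4 | obs) = 1/10 / 4/15 = 3/8
P(Z=5 | obs) = 1/24 / 4/15 = 5/32
argmax = 4

argmax_v P(Z = v | obs) = 4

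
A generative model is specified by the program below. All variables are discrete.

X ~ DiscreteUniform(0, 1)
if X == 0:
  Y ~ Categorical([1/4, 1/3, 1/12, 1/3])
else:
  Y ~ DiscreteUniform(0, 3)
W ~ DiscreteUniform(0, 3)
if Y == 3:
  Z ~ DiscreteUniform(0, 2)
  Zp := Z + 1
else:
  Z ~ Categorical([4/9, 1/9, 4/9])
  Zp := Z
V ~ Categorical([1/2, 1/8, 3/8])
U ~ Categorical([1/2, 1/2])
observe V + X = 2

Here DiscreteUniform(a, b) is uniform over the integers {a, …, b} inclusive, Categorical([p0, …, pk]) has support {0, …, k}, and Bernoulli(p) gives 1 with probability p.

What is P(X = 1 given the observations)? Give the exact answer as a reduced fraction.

P(X = 1 | obs) = 1/4

Enumerate traces; 192 have nonzero weight after conditioning:
  (X=0, Y=0, W=0, Z=0, V=2, U=0) weight 1/384
  (X=0, Y=0, W=0, Z=0, V=2, U=1) weight 1/384
  (X=0, Y=0, W=0, Z=1, V=2, U=0) weight 1/1536
  (X=0, Y=0, W=0, Z=1, V=2, U=1) weight 1/1536
  (X=0, Y=0, W=0, Z=2, V=2, U=0) weight 1/384
  (X=0, Y=0, W=0, Z=2, V=2, U=1) weight 1/384
  (X=0, Y=0, W=1, Z=0, V=2, U=0) weight 1/384
  (X=0, Y=0, W=1, Z=0, V=2, U=1) weight 1/384
  (X=1, Y=0, W=0, Z=0, V=1, U=0) weight 1/1152
  … 183 more
Group by X:
  weight(X=0) = 3/16
  weight(X=1) = 1/16
Total weight = 3/16 + 1/16 = 1/4
P(X=0 | obs) = 3/16 / 1/4 = 3/4
P(X=1 | obs) = 1/16 / 1/4 = 1/4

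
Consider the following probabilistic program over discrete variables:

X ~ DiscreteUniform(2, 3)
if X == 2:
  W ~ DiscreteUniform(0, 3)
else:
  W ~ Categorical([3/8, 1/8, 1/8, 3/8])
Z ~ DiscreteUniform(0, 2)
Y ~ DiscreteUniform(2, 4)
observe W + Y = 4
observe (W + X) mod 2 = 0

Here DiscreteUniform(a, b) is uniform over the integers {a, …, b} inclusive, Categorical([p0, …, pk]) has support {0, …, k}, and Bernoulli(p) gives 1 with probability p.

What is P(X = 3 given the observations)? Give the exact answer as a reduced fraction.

P(X = 3 | obs) = 1/5

Enumerate traces; 9 have nonzero weight after conditioning:
  (X=2, W=0, Z=0, Y=4) weight 1/72
  (X=2, W=0, Z=1, Y=4) weight 1/72
  (X=2, W=0, Z=2, Y=4) weight 1/72
  (X=2, W=2, Z=0, Y=2) weight 1/72
  (X=2, W=2, Z=1, Y=2) weight 1/72
  (X=2, W=2, Z=2, Y=2) weight 1/72
  (X=3, W=1, Z=0, Y=3) weight 1/144
  (X=3, W=1, Z=1, Y=3) weight 1/144
  … 1 more
Group by X:
  weight(X=2) = 1/12
  weight(X=3) = 1/48
Total weight = 1/12 + 1/48 = 5/48
P(X=2 | obs) = 1/12 / 5/48 = 4/5
P(X=3 | obs) = 1/48 / 5/48 = 1/5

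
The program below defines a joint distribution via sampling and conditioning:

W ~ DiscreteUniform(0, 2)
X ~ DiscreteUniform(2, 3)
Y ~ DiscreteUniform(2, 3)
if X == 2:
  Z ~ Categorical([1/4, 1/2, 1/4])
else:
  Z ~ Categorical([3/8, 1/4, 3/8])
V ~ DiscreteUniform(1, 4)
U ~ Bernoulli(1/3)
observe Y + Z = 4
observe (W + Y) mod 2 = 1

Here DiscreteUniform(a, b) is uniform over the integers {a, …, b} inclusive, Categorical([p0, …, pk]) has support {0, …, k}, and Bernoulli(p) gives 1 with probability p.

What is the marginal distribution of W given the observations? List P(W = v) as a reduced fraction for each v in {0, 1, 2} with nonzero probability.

Enumerate traces; 48 have nonzero weight after conditioning:
  (W=0, X=2, Y=3, Z=1, V=1, U=0) weight 1/144
  (W=0, X=2, Y=3, Z=1, V=1, U=1) weight 1/288
  (W=0, X=2, Y=3, Z=1, V=2, U=0) weight 1/144
  (W=0, X=2, Y=3, Z=1, V=2, U=1) weight 1/288
  (W=0, X=2, Y=3, Z=1, V=3, U=0) weight 1/144
  (W=0, X=2, Y=3, Z=1, V=3, U=1) weight 1/288
  (W=0, X=2, Y=3, Z=1, V=4, U=0) weight 1/144
  (W=0, X=2, Y=3, Z=1, V=4, U=1) weight 1/288
  (W=1, X=2, Y=2, Z=2, V=1, U=0) weight 1/288
  (W=2, X=2, Y=3, Z=1, V=1, U=0) weight 1/144
  … 38 more
Group by W:
  weight(W=0) = 1/16
  weight(W=1) = 5/96
  weight(W=2) = 1/16
Total weight = 1/16 + 5/96 + 1/16 = 17/96
P(W=0 | obs) = 1/16 / 17/96 = 6/17
P(W=1 | obs) = 5/96 / 17/96 = 5/17
P(W=2 | obs) = 1/16 / 17/96 = 6/17

P(W=0) = 6/17, P(W=1) = 5/17, P(W=2) = 6/17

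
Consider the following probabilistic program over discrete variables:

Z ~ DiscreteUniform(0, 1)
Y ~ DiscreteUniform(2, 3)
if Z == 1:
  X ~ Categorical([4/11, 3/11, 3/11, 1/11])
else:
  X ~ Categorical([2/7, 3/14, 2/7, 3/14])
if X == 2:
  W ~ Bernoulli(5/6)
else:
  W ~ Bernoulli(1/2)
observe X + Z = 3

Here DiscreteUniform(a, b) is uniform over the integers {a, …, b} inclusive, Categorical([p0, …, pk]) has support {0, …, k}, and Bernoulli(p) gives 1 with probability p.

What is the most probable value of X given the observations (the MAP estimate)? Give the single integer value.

argmax_v P(X = v | obs) = 2

Enumerate traces; 8 have nonzero weight after conditioning:
  (Z=0, Y=2, X=3, W=0) weight 3/112
  (Z=0, Y=2, X=3, W=1) weight 3/112
  (Z=0, Y=3, X=3, W=0) weight 3/112
  (Z=0, Y=3, X=3, W=1) weight 3/112
  (Z=1, Y=2, X=2, W=0) weight 1/88
  (Z=1, Y=2, X=2, W=1) weight 5/88
  (Z=1, Y=3, X=2, W=0) weight 1/88
  (Z=1, Y=3, X=2, W=1) weight 5/88
Group by X:
  weight(X=2) = 3/22
  weight(X=3) = 3/28
Total weight = 3/22 + 3/28 = 75/308
P(X=2 | obs) = 3/22 / 75/308 = 14/25
P(X=3 | obs) = 3/28 / 75/308 = 11/25
argmax = 2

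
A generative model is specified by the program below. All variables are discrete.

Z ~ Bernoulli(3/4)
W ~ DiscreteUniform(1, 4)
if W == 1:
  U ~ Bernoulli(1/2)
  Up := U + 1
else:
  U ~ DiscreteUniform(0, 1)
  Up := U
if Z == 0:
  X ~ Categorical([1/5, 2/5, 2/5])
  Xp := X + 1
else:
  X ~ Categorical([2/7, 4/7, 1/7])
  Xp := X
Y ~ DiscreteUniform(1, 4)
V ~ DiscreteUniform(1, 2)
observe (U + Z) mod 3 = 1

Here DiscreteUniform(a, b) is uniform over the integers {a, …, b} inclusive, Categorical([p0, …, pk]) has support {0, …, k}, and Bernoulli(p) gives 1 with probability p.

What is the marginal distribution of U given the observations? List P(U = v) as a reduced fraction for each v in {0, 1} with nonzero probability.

P(U=0) = 3/4, P(U=1) = 1/4

Enumerate traces; 192 have nonzero weight after conditioning:
  (Z=0, W=1, U=1, X=0, Y=1, V=1) weight 1/1280
  (Z=0, W=1, U=1, X=0, Y=1, V=2) weight 1/1280
  (Z=0, W=1, U=1, X=0, Y=2, V=1) weight 1/1280
  (Z=0, W=1, U=1, X=0, Y=2, V=2) weight 1/1280
  (Z=0, W=1, U=1, X=0, Y=3, V=1) weight 1/1280
  (Z=0, W=1, U=1, X=0, Y=3, V=2) weight 1/1280
  (Z=0, W=1, U=1, X=0, Y=4, V=1) weight 1/1280
  (Z=0, W=1, U=1, X=0, Y=4, V=2) weight 1/1280
  (Z=1, W=1, U=0, X=0, Y=1, V=1) weight 3/896
  … 183 more
Group by U:
  weight(U=0) = 3/8
  weight(U=1) = 1/8
Total weight = 3/8 + 1/8 = 1/2
P(U=0 | obs) = 3/8 / 1/2 = 3/4
P(U=1 | obs) = 1/8 / 1/2 = 1/4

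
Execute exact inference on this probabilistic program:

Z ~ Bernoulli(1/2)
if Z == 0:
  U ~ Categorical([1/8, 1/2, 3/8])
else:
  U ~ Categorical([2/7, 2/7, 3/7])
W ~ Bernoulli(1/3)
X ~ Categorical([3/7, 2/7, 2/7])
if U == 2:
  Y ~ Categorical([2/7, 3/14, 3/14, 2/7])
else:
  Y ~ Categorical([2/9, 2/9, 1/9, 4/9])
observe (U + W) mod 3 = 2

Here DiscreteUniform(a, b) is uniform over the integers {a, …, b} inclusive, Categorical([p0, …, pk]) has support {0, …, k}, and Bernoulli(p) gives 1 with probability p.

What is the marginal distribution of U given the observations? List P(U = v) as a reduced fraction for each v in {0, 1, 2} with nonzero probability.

P(U=1) = 22/67, P(U=2) = 45/67

Enumerate traces; 48 have nonzero weight after conditioning:
  (Z=0, U=1, W=1, X=0, Y=0) weight 1/126
  (Z=0, U=1, W=1, X=0, Y=1) weight 1/126
  (Z=0, U=1, W=1, X=0, Y=2) weight 1/252
  (Z=0, U=1, W=1, X=0, Y=3) weight 1/63
  (Z=0, U=1, W=1, X=1, Y=0) weight 1/189
  (Z=0, U=1, W=1, X=1, Y=1) weight 1/189
  (Z=0, U=1, W=1, X=1, Y=2) weight 1/378
  (Z=0, U=1, W=1, X=1, Y=3) weight 2/189
  (Z=0, U=2, W=0, X=0, Y=0) weight 3/196
  … 39 more
Group by U:
  weight(U=1) = 11/84
  weight(U=2) = 15/56
Total weight = 11/84 + 15/56 = 67/168
P(U=1 | obs) = 11/84 / 67/168 = 22/67
P(U=2 | obs) = 15/56 / 67/168 = 45/67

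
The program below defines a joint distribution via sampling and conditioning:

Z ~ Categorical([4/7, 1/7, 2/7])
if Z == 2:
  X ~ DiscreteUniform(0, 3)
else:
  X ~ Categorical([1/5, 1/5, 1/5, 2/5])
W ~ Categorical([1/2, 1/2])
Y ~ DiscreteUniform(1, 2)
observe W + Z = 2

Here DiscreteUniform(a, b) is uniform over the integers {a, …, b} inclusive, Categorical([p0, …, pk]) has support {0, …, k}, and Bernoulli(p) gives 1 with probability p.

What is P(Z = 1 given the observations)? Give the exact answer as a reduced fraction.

Enumerate traces; 16 have nonzero weight after conditioning:
  (Z=1, X=0, W=1, Y=1) weight 1/140
  (Z=1, X=0, W=1, Y=2) weight 1/140
  (Z=1, X=1, W=1, Y=1) weight 1/140
  (Z=1, X=1, W=1, Y=2) weight 1/140
  (Z=1, X=2, W=1, Y=1) weight 1/140
  (Z=1, X=2, W=1, Y=2) weight 1/140
  (Z=1, X=3, W=1, Y=1) weight 1/70
  (Z=1, X=3, W=1, Y=2) weight 1/70
  (Z=2, X=0, W=0, Y=1) weight 1/56
  … 7 more
Group by Z:
  weight(Z=1) = 1/14
  weight(Z=2) = 1/7
Total weight = 1/14 + 1/7 = 3/14
P(Z=1 | obs) = 1/14 / 3/14 = 1/3
P(Z=2 | obs) = 1/7 / 3/14 = 2/3

P(Z = 1 | obs) = 1/3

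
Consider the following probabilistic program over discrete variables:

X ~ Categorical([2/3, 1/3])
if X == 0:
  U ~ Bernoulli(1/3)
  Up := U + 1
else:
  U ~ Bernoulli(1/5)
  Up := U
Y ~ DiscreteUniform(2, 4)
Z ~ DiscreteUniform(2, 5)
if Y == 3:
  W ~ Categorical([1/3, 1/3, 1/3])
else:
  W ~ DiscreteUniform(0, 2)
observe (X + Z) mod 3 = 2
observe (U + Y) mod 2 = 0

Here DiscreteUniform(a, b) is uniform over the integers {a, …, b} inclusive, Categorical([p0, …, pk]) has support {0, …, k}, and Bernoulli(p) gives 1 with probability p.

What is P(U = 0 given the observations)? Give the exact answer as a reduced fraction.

Enumerate traces; 27 have nonzero weight after conditioning:
  (X=0, U=0, Y=2, Z=2, W=0) weight 1/81
  (X=0, U=0, Y=2, Z=2, W=1) weight 1/81
  (X=0, U=0, Y=2, Z=2, W=2) weight 1/81
  (X=0, U=0, Y=2, Z=5, W=0) weight 1/81
  (X=0, U=0, Y=2, Z=5, W=1) weight 1/81
  (X=0, U=0, Y=2, Z=5, W=2) weight 1/81
  (X=0, U=0, Y=4, Z=2, W=0) weight 1/81
  (X=0, U=0, Y=4, Z=2, W=1) weight 1/81
  (X=0, U=1, Y=3, Z=2, W=0) weight 1/162
  … 18 more
Group by U:
  weight(U=0) = 26/135
  weight(U=1) = 23/540
Total weight = 26/135 + 23/540 = 127/540
P(U=0 | obs) = 26/135 / 127/540 = 104/127
P(U=1 | obs) = 23/540 / 127/540 = 23/127

P(U = 0 | obs) = 104/127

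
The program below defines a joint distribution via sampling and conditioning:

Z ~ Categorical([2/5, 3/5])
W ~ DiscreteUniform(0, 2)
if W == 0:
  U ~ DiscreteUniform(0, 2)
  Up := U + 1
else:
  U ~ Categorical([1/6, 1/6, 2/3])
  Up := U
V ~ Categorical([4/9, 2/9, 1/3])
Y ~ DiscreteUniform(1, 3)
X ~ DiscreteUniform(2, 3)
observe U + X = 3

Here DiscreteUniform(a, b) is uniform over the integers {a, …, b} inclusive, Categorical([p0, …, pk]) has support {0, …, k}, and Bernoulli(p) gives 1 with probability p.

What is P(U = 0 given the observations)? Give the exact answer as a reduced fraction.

Enumerate traces; 108 have nonzero weight after conditioning:
  (Z=0, W=0, U=0, V=0, Y=1, X=3) weight 4/1215
  (Z=0, W=0, U=0, V=0, Y=2, X=3) weight 4/1215
  (Z=0, W=0, U=0, V=0, Y=3, X=3) weight 4/1215
  (Z=0, W=0, U=0, V=1, Y=1, X=3) weight 2/1215
  (Z=0, W=0, U=0, V=1, Y=2, X=3) weight 2/1215
  (Z=0, W=0, U=0, V=1, Y=3, X=3) weight 2/1215
  (Z=0, W=0, U=0, V=2, Y=1, X=3) weight 1/405
  (Z=0, W=0, U=0, V=2, Y=2, X=3) weight 1/405
  (Z=0, W=0, U=1, V=0, Y=1, X=2) weight 4/1215
  … 99 more
Group by U:
  weight(U=0) = 1/9
  weight(U=1) = 1/9
Total weight = 1/9 + 1/9 = 2/9
P(U=0 | obs) = 1/9 / 2/9 = 1/2
P(U=1 | obs) = 1/9 / 2/9 = 1/2

P(U = 0 | obs) = 1/2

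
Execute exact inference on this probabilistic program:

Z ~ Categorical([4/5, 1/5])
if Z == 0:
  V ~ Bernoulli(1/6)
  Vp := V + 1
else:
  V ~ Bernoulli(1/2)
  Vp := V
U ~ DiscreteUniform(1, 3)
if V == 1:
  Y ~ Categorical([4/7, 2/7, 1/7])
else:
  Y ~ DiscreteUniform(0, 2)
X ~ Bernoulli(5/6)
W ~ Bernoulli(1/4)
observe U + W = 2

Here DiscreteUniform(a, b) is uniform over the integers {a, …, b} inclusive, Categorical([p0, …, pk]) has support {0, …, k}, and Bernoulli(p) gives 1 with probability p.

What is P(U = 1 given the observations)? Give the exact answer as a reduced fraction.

Enumerate traces; 48 have nonzero weight after conditioning:
  (Z=0, V=0, U=1, Y=0, X=0, W=1) weight 1/324
  (Z=0, V=0, U=1, Y=0, X=1, W=1) weight 5/324
  (Z=0, V=0, U=1, Y=1, X=0, W=1) weight 1/324
  (Z=0, V=0, U=1, Y=1, X=1, W=1) weight 5/324
  (Z=0, V=0, U=1, Y=2, X=0, W=1) weight 1/324
  (Z=0, V=0, U=1, Y=2, X=1, W=1) weight 5/324
  (Z=0, V=0, U=2, Y=0, X=0, W=0) weight 1/108
  (Z=0, V=0, U=2, Y=0, X=1, W=0) weight 5/108
  … 40 more
Group by U:
  weight(U=1) = 1/12
  weight(U=2) = 1/4
Total weight = 1/12 + 1/4 = 1/3
P(U=1 | obs) = 1/12 / 1/3 = 1/4
P(U=2 | obs) = 1/4 / 1/3 = 3/4

P(U = 1 | obs) = 1/4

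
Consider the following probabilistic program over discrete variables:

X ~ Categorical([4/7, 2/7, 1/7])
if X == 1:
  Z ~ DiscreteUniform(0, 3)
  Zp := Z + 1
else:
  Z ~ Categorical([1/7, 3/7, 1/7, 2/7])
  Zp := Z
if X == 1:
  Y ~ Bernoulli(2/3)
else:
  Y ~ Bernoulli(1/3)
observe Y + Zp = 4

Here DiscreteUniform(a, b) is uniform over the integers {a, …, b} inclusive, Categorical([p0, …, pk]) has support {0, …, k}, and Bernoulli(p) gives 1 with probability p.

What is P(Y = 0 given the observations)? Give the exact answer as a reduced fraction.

P(Y = 0 | obs) = 7/41

Enumerate traces; 4 have nonzero weight after conditioning:
  (X=0, Z=3, Y=1) weight 8/147
  (X=1, Z=2, Y=1) weight 1/21
  (X=1, Z=3, Y=0) weight 1/42
  (X=2, Z=3, Y=1) weight 2/147
Group by Y:
  weight(Y=0) = 1/42
  weight(Y=1) = 17/147
Total weight = 1/42 + 17/147 = 41/294
P(Y=0 | obs) = 1/42 / 41/294 = 7/41
P(Y=1 | obs) = 17/147 / 41/294 = 34/41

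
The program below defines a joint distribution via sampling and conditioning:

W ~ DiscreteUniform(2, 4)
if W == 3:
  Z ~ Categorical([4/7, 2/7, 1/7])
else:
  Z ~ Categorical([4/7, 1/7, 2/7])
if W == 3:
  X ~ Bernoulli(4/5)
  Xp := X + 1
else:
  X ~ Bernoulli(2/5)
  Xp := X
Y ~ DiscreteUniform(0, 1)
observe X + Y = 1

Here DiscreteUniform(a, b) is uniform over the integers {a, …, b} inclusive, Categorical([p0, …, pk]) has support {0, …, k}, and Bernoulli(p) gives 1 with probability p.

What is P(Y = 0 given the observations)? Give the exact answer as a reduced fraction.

Enumerate traces; 18 have nonzero weight after conditioning:
  (W=2, Z=0, X=0, Y=1) weight 2/35
  (W=2, Z=0, X=1, Y=0) weight 4/105
  (W=2, Z=1, X=0, Y=1) weight 1/70
  (W=2, Z=1, X=1, Y=0) weight 1/105
  (W=2, Z=2, X=0, Y=1) weight 1/35
  (W=2, Z=2, X=1, Y=0) weight 2/105
  (W=3, Z=0, X=0, Y=1) weight 2/105
  (W=3, Z=0, X=1, Y=0) weight 8/105
  … 10 more
Group by Y:
  weight(Y=0) = 4/15
  weight(Y=1) = 7/30
Total weight = 4/15 + 7/30 = 1/2
P(Y=0 | obs) = 4/15 / 1/2 = 8/15
P(Y=1 | obs) = 7/30 / 1/2 = 7/15

P(Y = 0 | obs) = 8/15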